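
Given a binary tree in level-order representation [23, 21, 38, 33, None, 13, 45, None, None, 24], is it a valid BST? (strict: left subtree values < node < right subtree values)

Level-order array: [23, 21, 38, 33, None, 13, 45, None, None, 24]
Validate using subtree bounds (lo, hi): at each node, require lo < value < hi,
then recurse left with hi=value and right with lo=value.
Preorder trace (stopping at first violation):
  at node 23 with bounds (-inf, +inf): OK
  at node 21 with bounds (-inf, 23): OK
  at node 33 with bounds (-inf, 21): VIOLATION
Node 33 violates its bound: not (-inf < 33 < 21).
Result: Not a valid BST


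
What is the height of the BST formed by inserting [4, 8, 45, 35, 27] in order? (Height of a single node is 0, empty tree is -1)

Insertion order: [4, 8, 45, 35, 27]
Tree (level-order array): [4, None, 8, None, 45, 35, None, 27]
Compute height bottom-up (empty subtree = -1):
  height(27) = 1 + max(-1, -1) = 0
  height(35) = 1 + max(0, -1) = 1
  height(45) = 1 + max(1, -1) = 2
  height(8) = 1 + max(-1, 2) = 3
  height(4) = 1 + max(-1, 3) = 4
Height = 4


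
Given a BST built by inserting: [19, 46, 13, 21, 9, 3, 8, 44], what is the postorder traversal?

Tree insertion order: [19, 46, 13, 21, 9, 3, 8, 44]
Tree (level-order array): [19, 13, 46, 9, None, 21, None, 3, None, None, 44, None, 8]
Postorder traversal: [8, 3, 9, 13, 44, 21, 46, 19]


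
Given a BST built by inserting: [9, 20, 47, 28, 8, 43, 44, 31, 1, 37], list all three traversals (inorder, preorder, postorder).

Tree insertion order: [9, 20, 47, 28, 8, 43, 44, 31, 1, 37]
Tree (level-order array): [9, 8, 20, 1, None, None, 47, None, None, 28, None, None, 43, 31, 44, None, 37]
Inorder (L, root, R): [1, 8, 9, 20, 28, 31, 37, 43, 44, 47]
Preorder (root, L, R): [9, 8, 1, 20, 47, 28, 43, 31, 37, 44]
Postorder (L, R, root): [1, 8, 37, 31, 44, 43, 28, 47, 20, 9]


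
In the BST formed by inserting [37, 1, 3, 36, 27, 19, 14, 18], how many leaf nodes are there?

Tree built from: [37, 1, 3, 36, 27, 19, 14, 18]
Tree (level-order array): [37, 1, None, None, 3, None, 36, 27, None, 19, None, 14, None, None, 18]
Rule: A leaf has 0 children.
Per-node child counts:
  node 37: 1 child(ren)
  node 1: 1 child(ren)
  node 3: 1 child(ren)
  node 36: 1 child(ren)
  node 27: 1 child(ren)
  node 19: 1 child(ren)
  node 14: 1 child(ren)
  node 18: 0 child(ren)
Matching nodes: [18]
Count of leaf nodes: 1


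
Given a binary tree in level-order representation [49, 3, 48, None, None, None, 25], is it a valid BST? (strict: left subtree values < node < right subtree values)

Level-order array: [49, 3, 48, None, None, None, 25]
Validate using subtree bounds (lo, hi): at each node, require lo < value < hi,
then recurse left with hi=value and right with lo=value.
Preorder trace (stopping at first violation):
  at node 49 with bounds (-inf, +inf): OK
  at node 3 with bounds (-inf, 49): OK
  at node 48 with bounds (49, +inf): VIOLATION
Node 48 violates its bound: not (49 < 48 < +inf).
Result: Not a valid BST


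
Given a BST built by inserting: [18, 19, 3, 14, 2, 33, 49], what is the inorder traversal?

Tree insertion order: [18, 19, 3, 14, 2, 33, 49]
Tree (level-order array): [18, 3, 19, 2, 14, None, 33, None, None, None, None, None, 49]
Inorder traversal: [2, 3, 14, 18, 19, 33, 49]


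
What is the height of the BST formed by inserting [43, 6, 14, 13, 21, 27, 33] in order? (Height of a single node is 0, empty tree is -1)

Insertion order: [43, 6, 14, 13, 21, 27, 33]
Tree (level-order array): [43, 6, None, None, 14, 13, 21, None, None, None, 27, None, 33]
Compute height bottom-up (empty subtree = -1):
  height(13) = 1 + max(-1, -1) = 0
  height(33) = 1 + max(-1, -1) = 0
  height(27) = 1 + max(-1, 0) = 1
  height(21) = 1 + max(-1, 1) = 2
  height(14) = 1 + max(0, 2) = 3
  height(6) = 1 + max(-1, 3) = 4
  height(43) = 1 + max(4, -1) = 5
Height = 5


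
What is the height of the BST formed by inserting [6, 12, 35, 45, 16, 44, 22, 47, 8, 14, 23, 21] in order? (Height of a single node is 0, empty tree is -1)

Insertion order: [6, 12, 35, 45, 16, 44, 22, 47, 8, 14, 23, 21]
Tree (level-order array): [6, None, 12, 8, 35, None, None, 16, 45, 14, 22, 44, 47, None, None, 21, 23]
Compute height bottom-up (empty subtree = -1):
  height(8) = 1 + max(-1, -1) = 0
  height(14) = 1 + max(-1, -1) = 0
  height(21) = 1 + max(-1, -1) = 0
  height(23) = 1 + max(-1, -1) = 0
  height(22) = 1 + max(0, 0) = 1
  height(16) = 1 + max(0, 1) = 2
  height(44) = 1 + max(-1, -1) = 0
  height(47) = 1 + max(-1, -1) = 0
  height(45) = 1 + max(0, 0) = 1
  height(35) = 1 + max(2, 1) = 3
  height(12) = 1 + max(0, 3) = 4
  height(6) = 1 + max(-1, 4) = 5
Height = 5


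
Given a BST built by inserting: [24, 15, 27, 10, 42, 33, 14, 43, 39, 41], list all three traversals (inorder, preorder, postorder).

Tree insertion order: [24, 15, 27, 10, 42, 33, 14, 43, 39, 41]
Tree (level-order array): [24, 15, 27, 10, None, None, 42, None, 14, 33, 43, None, None, None, 39, None, None, None, 41]
Inorder (L, root, R): [10, 14, 15, 24, 27, 33, 39, 41, 42, 43]
Preorder (root, L, R): [24, 15, 10, 14, 27, 42, 33, 39, 41, 43]
Postorder (L, R, root): [14, 10, 15, 41, 39, 33, 43, 42, 27, 24]


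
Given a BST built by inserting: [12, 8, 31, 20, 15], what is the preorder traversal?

Tree insertion order: [12, 8, 31, 20, 15]
Tree (level-order array): [12, 8, 31, None, None, 20, None, 15]
Preorder traversal: [12, 8, 31, 20, 15]


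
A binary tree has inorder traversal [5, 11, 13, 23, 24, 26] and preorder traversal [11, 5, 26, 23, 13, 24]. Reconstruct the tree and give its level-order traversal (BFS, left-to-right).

Inorder:  [5, 11, 13, 23, 24, 26]
Preorder: [11, 5, 26, 23, 13, 24]
Algorithm: preorder visits root first, so consume preorder in order;
for each root, split the current inorder slice at that value into
left-subtree inorder and right-subtree inorder, then recurse.
Recursive splits:
  root=11; inorder splits into left=[5], right=[13, 23, 24, 26]
  root=5; inorder splits into left=[], right=[]
  root=26; inorder splits into left=[13, 23, 24], right=[]
  root=23; inorder splits into left=[13], right=[24]
  root=13; inorder splits into left=[], right=[]
  root=24; inorder splits into left=[], right=[]
Reconstructed level-order: [11, 5, 26, 23, 13, 24]


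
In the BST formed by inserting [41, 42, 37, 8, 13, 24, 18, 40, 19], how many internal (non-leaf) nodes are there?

Tree built from: [41, 42, 37, 8, 13, 24, 18, 40, 19]
Tree (level-order array): [41, 37, 42, 8, 40, None, None, None, 13, None, None, None, 24, 18, None, None, 19]
Rule: An internal node has at least one child.
Per-node child counts:
  node 41: 2 child(ren)
  node 37: 2 child(ren)
  node 8: 1 child(ren)
  node 13: 1 child(ren)
  node 24: 1 child(ren)
  node 18: 1 child(ren)
  node 19: 0 child(ren)
  node 40: 0 child(ren)
  node 42: 0 child(ren)
Matching nodes: [41, 37, 8, 13, 24, 18]
Count of internal (non-leaf) nodes: 6


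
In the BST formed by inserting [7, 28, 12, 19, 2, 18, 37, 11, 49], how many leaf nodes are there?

Tree built from: [7, 28, 12, 19, 2, 18, 37, 11, 49]
Tree (level-order array): [7, 2, 28, None, None, 12, 37, 11, 19, None, 49, None, None, 18]
Rule: A leaf has 0 children.
Per-node child counts:
  node 7: 2 child(ren)
  node 2: 0 child(ren)
  node 28: 2 child(ren)
  node 12: 2 child(ren)
  node 11: 0 child(ren)
  node 19: 1 child(ren)
  node 18: 0 child(ren)
  node 37: 1 child(ren)
  node 49: 0 child(ren)
Matching nodes: [2, 11, 18, 49]
Count of leaf nodes: 4


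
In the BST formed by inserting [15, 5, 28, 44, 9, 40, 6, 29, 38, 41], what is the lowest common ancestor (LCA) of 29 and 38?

Tree insertion order: [15, 5, 28, 44, 9, 40, 6, 29, 38, 41]
Tree (level-order array): [15, 5, 28, None, 9, None, 44, 6, None, 40, None, None, None, 29, 41, None, 38]
In a BST, the LCA of p=29, q=38 is the first node v on the
root-to-leaf path with p <= v <= q (go left if both < v, right if both > v).
Walk from root:
  at 15: both 29 and 38 > 15, go right
  at 28: both 29 and 38 > 28, go right
  at 44: both 29 and 38 < 44, go left
  at 40: both 29 and 38 < 40, go left
  at 29: 29 <= 29 <= 38, this is the LCA
LCA = 29


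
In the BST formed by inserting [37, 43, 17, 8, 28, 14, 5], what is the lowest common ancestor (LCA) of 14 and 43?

Tree insertion order: [37, 43, 17, 8, 28, 14, 5]
Tree (level-order array): [37, 17, 43, 8, 28, None, None, 5, 14]
In a BST, the LCA of p=14, q=43 is the first node v on the
root-to-leaf path with p <= v <= q (go left if both < v, right if both > v).
Walk from root:
  at 37: 14 <= 37 <= 43, this is the LCA
LCA = 37


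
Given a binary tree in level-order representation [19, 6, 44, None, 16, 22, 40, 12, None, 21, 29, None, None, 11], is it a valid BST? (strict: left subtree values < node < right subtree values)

Level-order array: [19, 6, 44, None, 16, 22, 40, 12, None, 21, 29, None, None, 11]
Validate using subtree bounds (lo, hi): at each node, require lo < value < hi,
then recurse left with hi=value and right with lo=value.
Preorder trace (stopping at first violation):
  at node 19 with bounds (-inf, +inf): OK
  at node 6 with bounds (-inf, 19): OK
  at node 16 with bounds (6, 19): OK
  at node 12 with bounds (6, 16): OK
  at node 11 with bounds (6, 12): OK
  at node 44 with bounds (19, +inf): OK
  at node 22 with bounds (19, 44): OK
  at node 21 with bounds (19, 22): OK
  at node 29 with bounds (22, 44): OK
  at node 40 with bounds (44, +inf): VIOLATION
Node 40 violates its bound: not (44 < 40 < +inf).
Result: Not a valid BST


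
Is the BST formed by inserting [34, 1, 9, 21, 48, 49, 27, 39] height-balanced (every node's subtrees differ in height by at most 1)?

Tree (level-order array): [34, 1, 48, None, 9, 39, 49, None, 21, None, None, None, None, None, 27]
Definition: a tree is height-balanced if, at every node, |h(left) - h(right)| <= 1 (empty subtree has height -1).
Bottom-up per-node check:
  node 27: h_left=-1, h_right=-1, diff=0 [OK], height=0
  node 21: h_left=-1, h_right=0, diff=1 [OK], height=1
  node 9: h_left=-1, h_right=1, diff=2 [FAIL (|-1-1|=2 > 1)], height=2
  node 1: h_left=-1, h_right=2, diff=3 [FAIL (|-1-2|=3 > 1)], height=3
  node 39: h_left=-1, h_right=-1, diff=0 [OK], height=0
  node 49: h_left=-1, h_right=-1, diff=0 [OK], height=0
  node 48: h_left=0, h_right=0, diff=0 [OK], height=1
  node 34: h_left=3, h_right=1, diff=2 [FAIL (|3-1|=2 > 1)], height=4
Node 9 violates the condition: |-1 - 1| = 2 > 1.
Result: Not balanced


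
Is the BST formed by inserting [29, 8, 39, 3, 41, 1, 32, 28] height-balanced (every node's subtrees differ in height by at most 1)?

Tree (level-order array): [29, 8, 39, 3, 28, 32, 41, 1]
Definition: a tree is height-balanced if, at every node, |h(left) - h(right)| <= 1 (empty subtree has height -1).
Bottom-up per-node check:
  node 1: h_left=-1, h_right=-1, diff=0 [OK], height=0
  node 3: h_left=0, h_right=-1, diff=1 [OK], height=1
  node 28: h_left=-1, h_right=-1, diff=0 [OK], height=0
  node 8: h_left=1, h_right=0, diff=1 [OK], height=2
  node 32: h_left=-1, h_right=-1, diff=0 [OK], height=0
  node 41: h_left=-1, h_right=-1, diff=0 [OK], height=0
  node 39: h_left=0, h_right=0, diff=0 [OK], height=1
  node 29: h_left=2, h_right=1, diff=1 [OK], height=3
All nodes satisfy the balance condition.
Result: Balanced


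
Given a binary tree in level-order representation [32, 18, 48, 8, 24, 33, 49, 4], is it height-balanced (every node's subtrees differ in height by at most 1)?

Tree (level-order array): [32, 18, 48, 8, 24, 33, 49, 4]
Definition: a tree is height-balanced if, at every node, |h(left) - h(right)| <= 1 (empty subtree has height -1).
Bottom-up per-node check:
  node 4: h_left=-1, h_right=-1, diff=0 [OK], height=0
  node 8: h_left=0, h_right=-1, diff=1 [OK], height=1
  node 24: h_left=-1, h_right=-1, diff=0 [OK], height=0
  node 18: h_left=1, h_right=0, diff=1 [OK], height=2
  node 33: h_left=-1, h_right=-1, diff=0 [OK], height=0
  node 49: h_left=-1, h_right=-1, diff=0 [OK], height=0
  node 48: h_left=0, h_right=0, diff=0 [OK], height=1
  node 32: h_left=2, h_right=1, diff=1 [OK], height=3
All nodes satisfy the balance condition.
Result: Balanced


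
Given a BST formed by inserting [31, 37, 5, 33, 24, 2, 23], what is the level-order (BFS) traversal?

Tree insertion order: [31, 37, 5, 33, 24, 2, 23]
Tree (level-order array): [31, 5, 37, 2, 24, 33, None, None, None, 23]
BFS from the root, enqueuing left then right child of each popped node:
  queue [31] -> pop 31, enqueue [5, 37], visited so far: [31]
  queue [5, 37] -> pop 5, enqueue [2, 24], visited so far: [31, 5]
  queue [37, 2, 24] -> pop 37, enqueue [33], visited so far: [31, 5, 37]
  queue [2, 24, 33] -> pop 2, enqueue [none], visited so far: [31, 5, 37, 2]
  queue [24, 33] -> pop 24, enqueue [23], visited so far: [31, 5, 37, 2, 24]
  queue [33, 23] -> pop 33, enqueue [none], visited so far: [31, 5, 37, 2, 24, 33]
  queue [23] -> pop 23, enqueue [none], visited so far: [31, 5, 37, 2, 24, 33, 23]
Result: [31, 5, 37, 2, 24, 33, 23]


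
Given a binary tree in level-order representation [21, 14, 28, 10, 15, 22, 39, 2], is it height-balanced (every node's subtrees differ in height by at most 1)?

Tree (level-order array): [21, 14, 28, 10, 15, 22, 39, 2]
Definition: a tree is height-balanced if, at every node, |h(left) - h(right)| <= 1 (empty subtree has height -1).
Bottom-up per-node check:
  node 2: h_left=-1, h_right=-1, diff=0 [OK], height=0
  node 10: h_left=0, h_right=-1, diff=1 [OK], height=1
  node 15: h_left=-1, h_right=-1, diff=0 [OK], height=0
  node 14: h_left=1, h_right=0, diff=1 [OK], height=2
  node 22: h_left=-1, h_right=-1, diff=0 [OK], height=0
  node 39: h_left=-1, h_right=-1, diff=0 [OK], height=0
  node 28: h_left=0, h_right=0, diff=0 [OK], height=1
  node 21: h_left=2, h_right=1, diff=1 [OK], height=3
All nodes satisfy the balance condition.
Result: Balanced


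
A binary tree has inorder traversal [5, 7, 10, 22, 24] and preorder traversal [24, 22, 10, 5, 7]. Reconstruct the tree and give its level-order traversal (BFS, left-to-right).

Inorder:  [5, 7, 10, 22, 24]
Preorder: [24, 22, 10, 5, 7]
Algorithm: preorder visits root first, so consume preorder in order;
for each root, split the current inorder slice at that value into
left-subtree inorder and right-subtree inorder, then recurse.
Recursive splits:
  root=24; inorder splits into left=[5, 7, 10, 22], right=[]
  root=22; inorder splits into left=[5, 7, 10], right=[]
  root=10; inorder splits into left=[5, 7], right=[]
  root=5; inorder splits into left=[], right=[7]
  root=7; inorder splits into left=[], right=[]
Reconstructed level-order: [24, 22, 10, 5, 7]


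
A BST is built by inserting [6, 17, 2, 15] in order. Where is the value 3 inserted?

Starting tree (level order): [6, 2, 17, None, None, 15]
Insertion path: 6 -> 2
Result: insert 3 as right child of 2
Final tree (level order): [6, 2, 17, None, 3, 15]


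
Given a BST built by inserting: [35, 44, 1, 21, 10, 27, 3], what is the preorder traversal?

Tree insertion order: [35, 44, 1, 21, 10, 27, 3]
Tree (level-order array): [35, 1, 44, None, 21, None, None, 10, 27, 3]
Preorder traversal: [35, 1, 21, 10, 3, 27, 44]


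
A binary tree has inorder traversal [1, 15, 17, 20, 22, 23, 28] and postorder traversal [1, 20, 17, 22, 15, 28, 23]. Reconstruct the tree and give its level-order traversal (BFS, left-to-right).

Inorder:   [1, 15, 17, 20, 22, 23, 28]
Postorder: [1, 20, 17, 22, 15, 28, 23]
Algorithm: postorder visits root last, so walk postorder right-to-left;
each value is the root of the current inorder slice — split it at that
value, recurse on the right subtree first, then the left.
Recursive splits:
  root=23; inorder splits into left=[1, 15, 17, 20, 22], right=[28]
  root=28; inorder splits into left=[], right=[]
  root=15; inorder splits into left=[1], right=[17, 20, 22]
  root=22; inorder splits into left=[17, 20], right=[]
  root=17; inorder splits into left=[], right=[20]
  root=20; inorder splits into left=[], right=[]
  root=1; inorder splits into left=[], right=[]
Reconstructed level-order: [23, 15, 28, 1, 22, 17, 20]


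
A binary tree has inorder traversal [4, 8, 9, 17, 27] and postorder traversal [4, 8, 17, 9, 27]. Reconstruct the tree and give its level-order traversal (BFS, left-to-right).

Inorder:   [4, 8, 9, 17, 27]
Postorder: [4, 8, 17, 9, 27]
Algorithm: postorder visits root last, so walk postorder right-to-left;
each value is the root of the current inorder slice — split it at that
value, recurse on the right subtree first, then the left.
Recursive splits:
  root=27; inorder splits into left=[4, 8, 9, 17], right=[]
  root=9; inorder splits into left=[4, 8], right=[17]
  root=17; inorder splits into left=[], right=[]
  root=8; inorder splits into left=[4], right=[]
  root=4; inorder splits into left=[], right=[]
Reconstructed level-order: [27, 9, 8, 17, 4]


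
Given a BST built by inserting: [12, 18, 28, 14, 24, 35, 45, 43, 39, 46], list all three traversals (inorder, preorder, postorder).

Tree insertion order: [12, 18, 28, 14, 24, 35, 45, 43, 39, 46]
Tree (level-order array): [12, None, 18, 14, 28, None, None, 24, 35, None, None, None, 45, 43, 46, 39]
Inorder (L, root, R): [12, 14, 18, 24, 28, 35, 39, 43, 45, 46]
Preorder (root, L, R): [12, 18, 14, 28, 24, 35, 45, 43, 39, 46]
Postorder (L, R, root): [14, 24, 39, 43, 46, 45, 35, 28, 18, 12]


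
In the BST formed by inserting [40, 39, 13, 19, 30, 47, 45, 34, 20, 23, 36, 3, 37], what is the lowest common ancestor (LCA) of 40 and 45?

Tree insertion order: [40, 39, 13, 19, 30, 47, 45, 34, 20, 23, 36, 3, 37]
Tree (level-order array): [40, 39, 47, 13, None, 45, None, 3, 19, None, None, None, None, None, 30, 20, 34, None, 23, None, 36, None, None, None, 37]
In a BST, the LCA of p=40, q=45 is the first node v on the
root-to-leaf path with p <= v <= q (go left if both < v, right if both > v).
Walk from root:
  at 40: 40 <= 40 <= 45, this is the LCA
LCA = 40


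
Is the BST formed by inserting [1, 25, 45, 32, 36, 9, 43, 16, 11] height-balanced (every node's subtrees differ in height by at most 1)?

Tree (level-order array): [1, None, 25, 9, 45, None, 16, 32, None, 11, None, None, 36, None, None, None, 43]
Definition: a tree is height-balanced if, at every node, |h(left) - h(right)| <= 1 (empty subtree has height -1).
Bottom-up per-node check:
  node 11: h_left=-1, h_right=-1, diff=0 [OK], height=0
  node 16: h_left=0, h_right=-1, diff=1 [OK], height=1
  node 9: h_left=-1, h_right=1, diff=2 [FAIL (|-1-1|=2 > 1)], height=2
  node 43: h_left=-1, h_right=-1, diff=0 [OK], height=0
  node 36: h_left=-1, h_right=0, diff=1 [OK], height=1
  node 32: h_left=-1, h_right=1, diff=2 [FAIL (|-1-1|=2 > 1)], height=2
  node 45: h_left=2, h_right=-1, diff=3 [FAIL (|2--1|=3 > 1)], height=3
  node 25: h_left=2, h_right=3, diff=1 [OK], height=4
  node 1: h_left=-1, h_right=4, diff=5 [FAIL (|-1-4|=5 > 1)], height=5
Node 9 violates the condition: |-1 - 1| = 2 > 1.
Result: Not balanced


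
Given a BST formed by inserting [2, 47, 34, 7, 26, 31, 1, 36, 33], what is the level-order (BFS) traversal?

Tree insertion order: [2, 47, 34, 7, 26, 31, 1, 36, 33]
Tree (level-order array): [2, 1, 47, None, None, 34, None, 7, 36, None, 26, None, None, None, 31, None, 33]
BFS from the root, enqueuing left then right child of each popped node:
  queue [2] -> pop 2, enqueue [1, 47], visited so far: [2]
  queue [1, 47] -> pop 1, enqueue [none], visited so far: [2, 1]
  queue [47] -> pop 47, enqueue [34], visited so far: [2, 1, 47]
  queue [34] -> pop 34, enqueue [7, 36], visited so far: [2, 1, 47, 34]
  queue [7, 36] -> pop 7, enqueue [26], visited so far: [2, 1, 47, 34, 7]
  queue [36, 26] -> pop 36, enqueue [none], visited so far: [2, 1, 47, 34, 7, 36]
  queue [26] -> pop 26, enqueue [31], visited so far: [2, 1, 47, 34, 7, 36, 26]
  queue [31] -> pop 31, enqueue [33], visited so far: [2, 1, 47, 34, 7, 36, 26, 31]
  queue [33] -> pop 33, enqueue [none], visited so far: [2, 1, 47, 34, 7, 36, 26, 31, 33]
Result: [2, 1, 47, 34, 7, 36, 26, 31, 33]


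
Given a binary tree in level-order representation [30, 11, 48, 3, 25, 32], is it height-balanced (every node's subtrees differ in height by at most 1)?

Tree (level-order array): [30, 11, 48, 3, 25, 32]
Definition: a tree is height-balanced if, at every node, |h(left) - h(right)| <= 1 (empty subtree has height -1).
Bottom-up per-node check:
  node 3: h_left=-1, h_right=-1, diff=0 [OK], height=0
  node 25: h_left=-1, h_right=-1, diff=0 [OK], height=0
  node 11: h_left=0, h_right=0, diff=0 [OK], height=1
  node 32: h_left=-1, h_right=-1, diff=0 [OK], height=0
  node 48: h_left=0, h_right=-1, diff=1 [OK], height=1
  node 30: h_left=1, h_right=1, diff=0 [OK], height=2
All nodes satisfy the balance condition.
Result: Balanced


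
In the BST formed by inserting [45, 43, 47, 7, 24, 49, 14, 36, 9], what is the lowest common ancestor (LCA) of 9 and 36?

Tree insertion order: [45, 43, 47, 7, 24, 49, 14, 36, 9]
Tree (level-order array): [45, 43, 47, 7, None, None, 49, None, 24, None, None, 14, 36, 9]
In a BST, the LCA of p=9, q=36 is the first node v on the
root-to-leaf path with p <= v <= q (go left if both < v, right if both > v).
Walk from root:
  at 45: both 9 and 36 < 45, go left
  at 43: both 9 and 36 < 43, go left
  at 7: both 9 and 36 > 7, go right
  at 24: 9 <= 24 <= 36, this is the LCA
LCA = 24


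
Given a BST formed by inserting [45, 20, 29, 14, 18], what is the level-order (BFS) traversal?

Tree insertion order: [45, 20, 29, 14, 18]
Tree (level-order array): [45, 20, None, 14, 29, None, 18]
BFS from the root, enqueuing left then right child of each popped node:
  queue [45] -> pop 45, enqueue [20], visited so far: [45]
  queue [20] -> pop 20, enqueue [14, 29], visited so far: [45, 20]
  queue [14, 29] -> pop 14, enqueue [18], visited so far: [45, 20, 14]
  queue [29, 18] -> pop 29, enqueue [none], visited so far: [45, 20, 14, 29]
  queue [18] -> pop 18, enqueue [none], visited so far: [45, 20, 14, 29, 18]
Result: [45, 20, 14, 29, 18]


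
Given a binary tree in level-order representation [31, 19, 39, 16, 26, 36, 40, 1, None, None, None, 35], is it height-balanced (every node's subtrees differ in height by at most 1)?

Tree (level-order array): [31, 19, 39, 16, 26, 36, 40, 1, None, None, None, 35]
Definition: a tree is height-balanced if, at every node, |h(left) - h(right)| <= 1 (empty subtree has height -1).
Bottom-up per-node check:
  node 1: h_left=-1, h_right=-1, diff=0 [OK], height=0
  node 16: h_left=0, h_right=-1, diff=1 [OK], height=1
  node 26: h_left=-1, h_right=-1, diff=0 [OK], height=0
  node 19: h_left=1, h_right=0, diff=1 [OK], height=2
  node 35: h_left=-1, h_right=-1, diff=0 [OK], height=0
  node 36: h_left=0, h_right=-1, diff=1 [OK], height=1
  node 40: h_left=-1, h_right=-1, diff=0 [OK], height=0
  node 39: h_left=1, h_right=0, diff=1 [OK], height=2
  node 31: h_left=2, h_right=2, diff=0 [OK], height=3
All nodes satisfy the balance condition.
Result: Balanced


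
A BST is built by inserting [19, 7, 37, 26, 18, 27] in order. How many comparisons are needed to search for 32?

Search path for 32: 19 -> 37 -> 26 -> 27
Found: False
Comparisons: 4


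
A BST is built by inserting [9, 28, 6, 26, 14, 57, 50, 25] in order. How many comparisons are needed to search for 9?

Search path for 9: 9
Found: True
Comparisons: 1


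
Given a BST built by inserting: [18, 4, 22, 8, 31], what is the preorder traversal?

Tree insertion order: [18, 4, 22, 8, 31]
Tree (level-order array): [18, 4, 22, None, 8, None, 31]
Preorder traversal: [18, 4, 8, 22, 31]


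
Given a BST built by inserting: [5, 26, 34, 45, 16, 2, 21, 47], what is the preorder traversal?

Tree insertion order: [5, 26, 34, 45, 16, 2, 21, 47]
Tree (level-order array): [5, 2, 26, None, None, 16, 34, None, 21, None, 45, None, None, None, 47]
Preorder traversal: [5, 2, 26, 16, 21, 34, 45, 47]


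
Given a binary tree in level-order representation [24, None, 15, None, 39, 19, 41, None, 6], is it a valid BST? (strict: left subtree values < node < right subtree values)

Level-order array: [24, None, 15, None, 39, 19, 41, None, 6]
Validate using subtree bounds (lo, hi): at each node, require lo < value < hi,
then recurse left with hi=value and right with lo=value.
Preorder trace (stopping at first violation):
  at node 24 with bounds (-inf, +inf): OK
  at node 15 with bounds (24, +inf): VIOLATION
Node 15 violates its bound: not (24 < 15 < +inf).
Result: Not a valid BST


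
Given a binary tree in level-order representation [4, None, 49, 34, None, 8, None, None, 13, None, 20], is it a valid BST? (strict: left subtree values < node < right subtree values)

Level-order array: [4, None, 49, 34, None, 8, None, None, 13, None, 20]
Validate using subtree bounds (lo, hi): at each node, require lo < value < hi,
then recurse left with hi=value and right with lo=value.
Preorder trace (stopping at first violation):
  at node 4 with bounds (-inf, +inf): OK
  at node 49 with bounds (4, +inf): OK
  at node 34 with bounds (4, 49): OK
  at node 8 with bounds (4, 34): OK
  at node 13 with bounds (8, 34): OK
  at node 20 with bounds (13, 34): OK
No violation found at any node.
Result: Valid BST


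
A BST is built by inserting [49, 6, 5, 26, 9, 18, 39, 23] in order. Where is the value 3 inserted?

Starting tree (level order): [49, 6, None, 5, 26, None, None, 9, 39, None, 18, None, None, None, 23]
Insertion path: 49 -> 6 -> 5
Result: insert 3 as left child of 5
Final tree (level order): [49, 6, None, 5, 26, 3, None, 9, 39, None, None, None, 18, None, None, None, 23]


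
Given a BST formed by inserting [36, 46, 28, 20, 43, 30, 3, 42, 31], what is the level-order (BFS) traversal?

Tree insertion order: [36, 46, 28, 20, 43, 30, 3, 42, 31]
Tree (level-order array): [36, 28, 46, 20, 30, 43, None, 3, None, None, 31, 42]
BFS from the root, enqueuing left then right child of each popped node:
  queue [36] -> pop 36, enqueue [28, 46], visited so far: [36]
  queue [28, 46] -> pop 28, enqueue [20, 30], visited so far: [36, 28]
  queue [46, 20, 30] -> pop 46, enqueue [43], visited so far: [36, 28, 46]
  queue [20, 30, 43] -> pop 20, enqueue [3], visited so far: [36, 28, 46, 20]
  queue [30, 43, 3] -> pop 30, enqueue [31], visited so far: [36, 28, 46, 20, 30]
  queue [43, 3, 31] -> pop 43, enqueue [42], visited so far: [36, 28, 46, 20, 30, 43]
  queue [3, 31, 42] -> pop 3, enqueue [none], visited so far: [36, 28, 46, 20, 30, 43, 3]
  queue [31, 42] -> pop 31, enqueue [none], visited so far: [36, 28, 46, 20, 30, 43, 3, 31]
  queue [42] -> pop 42, enqueue [none], visited so far: [36, 28, 46, 20, 30, 43, 3, 31, 42]
Result: [36, 28, 46, 20, 30, 43, 3, 31, 42]


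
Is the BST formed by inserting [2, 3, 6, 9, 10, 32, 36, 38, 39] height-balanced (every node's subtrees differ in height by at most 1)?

Tree (level-order array): [2, None, 3, None, 6, None, 9, None, 10, None, 32, None, 36, None, 38, None, 39]
Definition: a tree is height-balanced if, at every node, |h(left) - h(right)| <= 1 (empty subtree has height -1).
Bottom-up per-node check:
  node 39: h_left=-1, h_right=-1, diff=0 [OK], height=0
  node 38: h_left=-1, h_right=0, diff=1 [OK], height=1
  node 36: h_left=-1, h_right=1, diff=2 [FAIL (|-1-1|=2 > 1)], height=2
  node 32: h_left=-1, h_right=2, diff=3 [FAIL (|-1-2|=3 > 1)], height=3
  node 10: h_left=-1, h_right=3, diff=4 [FAIL (|-1-3|=4 > 1)], height=4
  node 9: h_left=-1, h_right=4, diff=5 [FAIL (|-1-4|=5 > 1)], height=5
  node 6: h_left=-1, h_right=5, diff=6 [FAIL (|-1-5|=6 > 1)], height=6
  node 3: h_left=-1, h_right=6, diff=7 [FAIL (|-1-6|=7 > 1)], height=7
  node 2: h_left=-1, h_right=7, diff=8 [FAIL (|-1-7|=8 > 1)], height=8
Node 36 violates the condition: |-1 - 1| = 2 > 1.
Result: Not balanced


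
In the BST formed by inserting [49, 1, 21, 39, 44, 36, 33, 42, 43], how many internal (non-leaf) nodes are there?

Tree built from: [49, 1, 21, 39, 44, 36, 33, 42, 43]
Tree (level-order array): [49, 1, None, None, 21, None, 39, 36, 44, 33, None, 42, None, None, None, None, 43]
Rule: An internal node has at least one child.
Per-node child counts:
  node 49: 1 child(ren)
  node 1: 1 child(ren)
  node 21: 1 child(ren)
  node 39: 2 child(ren)
  node 36: 1 child(ren)
  node 33: 0 child(ren)
  node 44: 1 child(ren)
  node 42: 1 child(ren)
  node 43: 0 child(ren)
Matching nodes: [49, 1, 21, 39, 36, 44, 42]
Count of internal (non-leaf) nodes: 7


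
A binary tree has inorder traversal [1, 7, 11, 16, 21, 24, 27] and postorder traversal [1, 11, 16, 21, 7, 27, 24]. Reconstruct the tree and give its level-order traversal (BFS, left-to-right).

Inorder:   [1, 7, 11, 16, 21, 24, 27]
Postorder: [1, 11, 16, 21, 7, 27, 24]
Algorithm: postorder visits root last, so walk postorder right-to-left;
each value is the root of the current inorder slice — split it at that
value, recurse on the right subtree first, then the left.
Recursive splits:
  root=24; inorder splits into left=[1, 7, 11, 16, 21], right=[27]
  root=27; inorder splits into left=[], right=[]
  root=7; inorder splits into left=[1], right=[11, 16, 21]
  root=21; inorder splits into left=[11, 16], right=[]
  root=16; inorder splits into left=[11], right=[]
  root=11; inorder splits into left=[], right=[]
  root=1; inorder splits into left=[], right=[]
Reconstructed level-order: [24, 7, 27, 1, 21, 16, 11]


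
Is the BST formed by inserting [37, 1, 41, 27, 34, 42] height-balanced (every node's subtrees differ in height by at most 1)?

Tree (level-order array): [37, 1, 41, None, 27, None, 42, None, 34]
Definition: a tree is height-balanced if, at every node, |h(left) - h(right)| <= 1 (empty subtree has height -1).
Bottom-up per-node check:
  node 34: h_left=-1, h_right=-1, diff=0 [OK], height=0
  node 27: h_left=-1, h_right=0, diff=1 [OK], height=1
  node 1: h_left=-1, h_right=1, diff=2 [FAIL (|-1-1|=2 > 1)], height=2
  node 42: h_left=-1, h_right=-1, diff=0 [OK], height=0
  node 41: h_left=-1, h_right=0, diff=1 [OK], height=1
  node 37: h_left=2, h_right=1, diff=1 [OK], height=3
Node 1 violates the condition: |-1 - 1| = 2 > 1.
Result: Not balanced


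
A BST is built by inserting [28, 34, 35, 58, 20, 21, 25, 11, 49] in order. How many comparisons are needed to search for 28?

Search path for 28: 28
Found: True
Comparisons: 1


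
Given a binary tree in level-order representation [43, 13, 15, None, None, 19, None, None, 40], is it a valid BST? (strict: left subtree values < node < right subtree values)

Level-order array: [43, 13, 15, None, None, 19, None, None, 40]
Validate using subtree bounds (lo, hi): at each node, require lo < value < hi,
then recurse left with hi=value and right with lo=value.
Preorder trace (stopping at first violation):
  at node 43 with bounds (-inf, +inf): OK
  at node 13 with bounds (-inf, 43): OK
  at node 15 with bounds (43, +inf): VIOLATION
Node 15 violates its bound: not (43 < 15 < +inf).
Result: Not a valid BST


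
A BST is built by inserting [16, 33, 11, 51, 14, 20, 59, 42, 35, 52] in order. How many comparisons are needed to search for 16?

Search path for 16: 16
Found: True
Comparisons: 1


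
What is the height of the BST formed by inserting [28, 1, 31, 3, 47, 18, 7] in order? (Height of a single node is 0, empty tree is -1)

Insertion order: [28, 1, 31, 3, 47, 18, 7]
Tree (level-order array): [28, 1, 31, None, 3, None, 47, None, 18, None, None, 7]
Compute height bottom-up (empty subtree = -1):
  height(7) = 1 + max(-1, -1) = 0
  height(18) = 1 + max(0, -1) = 1
  height(3) = 1 + max(-1, 1) = 2
  height(1) = 1 + max(-1, 2) = 3
  height(47) = 1 + max(-1, -1) = 0
  height(31) = 1 + max(-1, 0) = 1
  height(28) = 1 + max(3, 1) = 4
Height = 4


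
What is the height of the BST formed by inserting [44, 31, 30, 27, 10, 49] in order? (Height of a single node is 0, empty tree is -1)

Insertion order: [44, 31, 30, 27, 10, 49]
Tree (level-order array): [44, 31, 49, 30, None, None, None, 27, None, 10]
Compute height bottom-up (empty subtree = -1):
  height(10) = 1 + max(-1, -1) = 0
  height(27) = 1 + max(0, -1) = 1
  height(30) = 1 + max(1, -1) = 2
  height(31) = 1 + max(2, -1) = 3
  height(49) = 1 + max(-1, -1) = 0
  height(44) = 1 + max(3, 0) = 4
Height = 4


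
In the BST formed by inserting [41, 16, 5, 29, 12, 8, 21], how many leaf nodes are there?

Tree built from: [41, 16, 5, 29, 12, 8, 21]
Tree (level-order array): [41, 16, None, 5, 29, None, 12, 21, None, 8]
Rule: A leaf has 0 children.
Per-node child counts:
  node 41: 1 child(ren)
  node 16: 2 child(ren)
  node 5: 1 child(ren)
  node 12: 1 child(ren)
  node 8: 0 child(ren)
  node 29: 1 child(ren)
  node 21: 0 child(ren)
Matching nodes: [8, 21]
Count of leaf nodes: 2


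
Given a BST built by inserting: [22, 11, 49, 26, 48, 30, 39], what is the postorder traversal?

Tree insertion order: [22, 11, 49, 26, 48, 30, 39]
Tree (level-order array): [22, 11, 49, None, None, 26, None, None, 48, 30, None, None, 39]
Postorder traversal: [11, 39, 30, 48, 26, 49, 22]


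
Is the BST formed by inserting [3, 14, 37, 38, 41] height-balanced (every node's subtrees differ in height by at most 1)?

Tree (level-order array): [3, None, 14, None, 37, None, 38, None, 41]
Definition: a tree is height-balanced if, at every node, |h(left) - h(right)| <= 1 (empty subtree has height -1).
Bottom-up per-node check:
  node 41: h_left=-1, h_right=-1, diff=0 [OK], height=0
  node 38: h_left=-1, h_right=0, diff=1 [OK], height=1
  node 37: h_left=-1, h_right=1, diff=2 [FAIL (|-1-1|=2 > 1)], height=2
  node 14: h_left=-1, h_right=2, diff=3 [FAIL (|-1-2|=3 > 1)], height=3
  node 3: h_left=-1, h_right=3, diff=4 [FAIL (|-1-3|=4 > 1)], height=4
Node 37 violates the condition: |-1 - 1| = 2 > 1.
Result: Not balanced


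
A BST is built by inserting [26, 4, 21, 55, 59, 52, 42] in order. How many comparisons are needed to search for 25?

Search path for 25: 26 -> 4 -> 21
Found: False
Comparisons: 3


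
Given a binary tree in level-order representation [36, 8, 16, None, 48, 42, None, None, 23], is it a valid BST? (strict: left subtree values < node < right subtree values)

Level-order array: [36, 8, 16, None, 48, 42, None, None, 23]
Validate using subtree bounds (lo, hi): at each node, require lo < value < hi,
then recurse left with hi=value and right with lo=value.
Preorder trace (stopping at first violation):
  at node 36 with bounds (-inf, +inf): OK
  at node 8 with bounds (-inf, 36): OK
  at node 48 with bounds (8, 36): VIOLATION
Node 48 violates its bound: not (8 < 48 < 36).
Result: Not a valid BST


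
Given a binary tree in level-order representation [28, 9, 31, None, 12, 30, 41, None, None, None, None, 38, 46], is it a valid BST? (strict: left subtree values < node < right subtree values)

Level-order array: [28, 9, 31, None, 12, 30, 41, None, None, None, None, 38, 46]
Validate using subtree bounds (lo, hi): at each node, require lo < value < hi,
then recurse left with hi=value and right with lo=value.
Preorder trace (stopping at first violation):
  at node 28 with bounds (-inf, +inf): OK
  at node 9 with bounds (-inf, 28): OK
  at node 12 with bounds (9, 28): OK
  at node 31 with bounds (28, +inf): OK
  at node 30 with bounds (28, 31): OK
  at node 41 with bounds (31, +inf): OK
  at node 38 with bounds (31, 41): OK
  at node 46 with bounds (41, +inf): OK
No violation found at any node.
Result: Valid BST


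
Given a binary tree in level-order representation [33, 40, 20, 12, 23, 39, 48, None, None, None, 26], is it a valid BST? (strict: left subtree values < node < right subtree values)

Level-order array: [33, 40, 20, 12, 23, 39, 48, None, None, None, 26]
Validate using subtree bounds (lo, hi): at each node, require lo < value < hi,
then recurse left with hi=value and right with lo=value.
Preorder trace (stopping at first violation):
  at node 33 with bounds (-inf, +inf): OK
  at node 40 with bounds (-inf, 33): VIOLATION
Node 40 violates its bound: not (-inf < 40 < 33).
Result: Not a valid BST


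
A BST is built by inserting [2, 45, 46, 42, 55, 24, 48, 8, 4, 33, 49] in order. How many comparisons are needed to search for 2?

Search path for 2: 2
Found: True
Comparisons: 1


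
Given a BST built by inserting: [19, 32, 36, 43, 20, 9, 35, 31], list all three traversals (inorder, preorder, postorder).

Tree insertion order: [19, 32, 36, 43, 20, 9, 35, 31]
Tree (level-order array): [19, 9, 32, None, None, 20, 36, None, 31, 35, 43]
Inorder (L, root, R): [9, 19, 20, 31, 32, 35, 36, 43]
Preorder (root, L, R): [19, 9, 32, 20, 31, 36, 35, 43]
Postorder (L, R, root): [9, 31, 20, 35, 43, 36, 32, 19]


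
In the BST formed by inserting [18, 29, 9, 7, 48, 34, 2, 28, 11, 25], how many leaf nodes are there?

Tree built from: [18, 29, 9, 7, 48, 34, 2, 28, 11, 25]
Tree (level-order array): [18, 9, 29, 7, 11, 28, 48, 2, None, None, None, 25, None, 34]
Rule: A leaf has 0 children.
Per-node child counts:
  node 18: 2 child(ren)
  node 9: 2 child(ren)
  node 7: 1 child(ren)
  node 2: 0 child(ren)
  node 11: 0 child(ren)
  node 29: 2 child(ren)
  node 28: 1 child(ren)
  node 25: 0 child(ren)
  node 48: 1 child(ren)
  node 34: 0 child(ren)
Matching nodes: [2, 11, 25, 34]
Count of leaf nodes: 4


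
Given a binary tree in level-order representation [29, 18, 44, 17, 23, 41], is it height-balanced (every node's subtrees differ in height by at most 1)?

Tree (level-order array): [29, 18, 44, 17, 23, 41]
Definition: a tree is height-balanced if, at every node, |h(left) - h(right)| <= 1 (empty subtree has height -1).
Bottom-up per-node check:
  node 17: h_left=-1, h_right=-1, diff=0 [OK], height=0
  node 23: h_left=-1, h_right=-1, diff=0 [OK], height=0
  node 18: h_left=0, h_right=0, diff=0 [OK], height=1
  node 41: h_left=-1, h_right=-1, diff=0 [OK], height=0
  node 44: h_left=0, h_right=-1, diff=1 [OK], height=1
  node 29: h_left=1, h_right=1, diff=0 [OK], height=2
All nodes satisfy the balance condition.
Result: Balanced


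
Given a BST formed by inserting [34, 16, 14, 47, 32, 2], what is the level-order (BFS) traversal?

Tree insertion order: [34, 16, 14, 47, 32, 2]
Tree (level-order array): [34, 16, 47, 14, 32, None, None, 2]
BFS from the root, enqueuing left then right child of each popped node:
  queue [34] -> pop 34, enqueue [16, 47], visited so far: [34]
  queue [16, 47] -> pop 16, enqueue [14, 32], visited so far: [34, 16]
  queue [47, 14, 32] -> pop 47, enqueue [none], visited so far: [34, 16, 47]
  queue [14, 32] -> pop 14, enqueue [2], visited so far: [34, 16, 47, 14]
  queue [32, 2] -> pop 32, enqueue [none], visited so far: [34, 16, 47, 14, 32]
  queue [2] -> pop 2, enqueue [none], visited so far: [34, 16, 47, 14, 32, 2]
Result: [34, 16, 47, 14, 32, 2]


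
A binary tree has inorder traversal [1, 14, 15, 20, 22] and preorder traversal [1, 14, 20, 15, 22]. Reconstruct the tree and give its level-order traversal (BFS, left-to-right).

Inorder:  [1, 14, 15, 20, 22]
Preorder: [1, 14, 20, 15, 22]
Algorithm: preorder visits root first, so consume preorder in order;
for each root, split the current inorder slice at that value into
left-subtree inorder and right-subtree inorder, then recurse.
Recursive splits:
  root=1; inorder splits into left=[], right=[14, 15, 20, 22]
  root=14; inorder splits into left=[], right=[15, 20, 22]
  root=20; inorder splits into left=[15], right=[22]
  root=15; inorder splits into left=[], right=[]
  root=22; inorder splits into left=[], right=[]
Reconstructed level-order: [1, 14, 20, 15, 22]


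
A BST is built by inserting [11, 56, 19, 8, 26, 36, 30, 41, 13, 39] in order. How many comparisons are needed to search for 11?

Search path for 11: 11
Found: True
Comparisons: 1


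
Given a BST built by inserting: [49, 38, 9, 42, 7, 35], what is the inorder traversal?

Tree insertion order: [49, 38, 9, 42, 7, 35]
Tree (level-order array): [49, 38, None, 9, 42, 7, 35]
Inorder traversal: [7, 9, 35, 38, 42, 49]


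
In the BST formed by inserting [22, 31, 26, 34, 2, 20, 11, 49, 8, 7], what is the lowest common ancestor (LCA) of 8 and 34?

Tree insertion order: [22, 31, 26, 34, 2, 20, 11, 49, 8, 7]
Tree (level-order array): [22, 2, 31, None, 20, 26, 34, 11, None, None, None, None, 49, 8, None, None, None, 7]
In a BST, the LCA of p=8, q=34 is the first node v on the
root-to-leaf path with p <= v <= q (go left if both < v, right if both > v).
Walk from root:
  at 22: 8 <= 22 <= 34, this is the LCA
LCA = 22
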